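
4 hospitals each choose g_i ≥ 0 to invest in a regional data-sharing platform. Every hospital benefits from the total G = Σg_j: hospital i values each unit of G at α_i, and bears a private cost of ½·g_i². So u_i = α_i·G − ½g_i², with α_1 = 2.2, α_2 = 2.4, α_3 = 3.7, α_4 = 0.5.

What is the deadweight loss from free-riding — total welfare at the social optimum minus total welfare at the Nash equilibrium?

Hospital i's FOC: ∂u_i/∂g_i = α_i − g_i = 0, so g_i* = α_i.
NE contributions = (2.2, 2.4, 3.7, 0.5); G = 8.8.
W^NE = (Σα)·G − ½Σα_i² = 8.8² − ½·24.54 = 65.17.
Planner sets g_i = Σα_j = 8.8 for every i, so G^SO = 4·8.8 = 35.2.
W^SO = (Σα)·G^SO − ½·4·(Σα)² = (4/2)·8.8² = 154.88.
Deadweight loss = W^SO − W^NE = 89.71.

89.71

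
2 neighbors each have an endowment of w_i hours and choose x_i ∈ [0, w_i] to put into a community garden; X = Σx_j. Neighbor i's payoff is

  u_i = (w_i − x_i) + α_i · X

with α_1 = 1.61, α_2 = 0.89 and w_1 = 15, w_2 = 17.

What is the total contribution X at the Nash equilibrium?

15

∂u_i/∂x_i = α_i − 1, so neighbor i contributes w_i if α_i > 1, else 0.
α_i > 1 for i ∈ {1}; NE contributions (15, 0), X = 15.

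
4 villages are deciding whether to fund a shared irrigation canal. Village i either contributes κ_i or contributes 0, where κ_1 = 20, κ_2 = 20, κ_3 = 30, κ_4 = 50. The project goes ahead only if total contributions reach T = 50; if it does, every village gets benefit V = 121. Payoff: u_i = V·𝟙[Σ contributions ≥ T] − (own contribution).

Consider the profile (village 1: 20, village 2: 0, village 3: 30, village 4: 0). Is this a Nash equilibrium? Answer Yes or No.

Total = 50 ≥ 50: provided.
Village 1 (pledges 20, payoff 101): dropping to 0 → total 30, payoff 0. No gain.
Village 2 (pledges 0, payoff 121): pledging 20 → total 70, payoff 101. No gain.
Village 3 (pledges 30, payoff 91): dropping to 0 → total 20, payoff 0. No gain.
Village 4 (pledges 0, payoff 121): pledging 50 → total 100, payoff 71. No gain.

Yes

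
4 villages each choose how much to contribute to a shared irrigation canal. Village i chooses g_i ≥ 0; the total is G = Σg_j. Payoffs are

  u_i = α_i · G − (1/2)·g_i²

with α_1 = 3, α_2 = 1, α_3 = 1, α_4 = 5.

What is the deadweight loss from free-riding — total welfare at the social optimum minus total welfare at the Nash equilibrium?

Village i's FOC: ∂u_i/∂g_i = α_i − g_i = 0, so g_i* = α_i.
NE contributions = (3, 1, 1, 5); G = 10.
W^NE = (Σα)·G − ½Σα_i² = 10² − ½·36 = 82.
Planner sets g_i = Σα_j = 10 for every i, so G^SO = 4·10 = 40.
W^SO = (Σα)·G^SO − ½·4·(Σα)² = (4/2)·10² = 200.
Deadweight loss = W^SO − W^NE = 118.

118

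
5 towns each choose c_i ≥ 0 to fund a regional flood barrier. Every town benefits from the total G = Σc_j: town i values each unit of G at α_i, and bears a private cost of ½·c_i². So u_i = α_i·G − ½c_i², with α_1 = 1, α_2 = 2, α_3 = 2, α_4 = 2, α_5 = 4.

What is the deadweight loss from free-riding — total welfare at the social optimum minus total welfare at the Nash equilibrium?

Town i's FOC: ∂u_i/∂c_i = α_i − c_i = 0, so c_i* = α_i.
NE contributions = (1, 2, 2, 2, 4); G = 11.
W^NE = (Σα)·G − ½Σα_i² = 11² − ½·29 = 106.5.
Planner sets c_i = Σα_j = 11 for every i, so G^SO = 5·11 = 55.
W^SO = (Σα)·G^SO − ½·5·(Σα)² = (5/2)·11² = 302.5.
Deadweight loss = W^SO − W^NE = 196.

196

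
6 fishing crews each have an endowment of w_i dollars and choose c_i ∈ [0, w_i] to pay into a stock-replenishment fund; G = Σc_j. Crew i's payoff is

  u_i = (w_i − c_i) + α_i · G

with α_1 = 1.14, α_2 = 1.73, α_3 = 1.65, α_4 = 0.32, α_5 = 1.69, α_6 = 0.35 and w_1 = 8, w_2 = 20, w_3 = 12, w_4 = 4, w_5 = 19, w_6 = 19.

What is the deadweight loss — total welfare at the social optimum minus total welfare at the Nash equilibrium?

∂u_i/∂c_i = α_i − 1, so crew i contributes w_i if α_i > 1, else 0.
α_i > 1 for i ∈ {1, 2, 3, 5}; NE contributions (8, 20, 12, 0, 19, 0), G = 59.
W^NE = Σw_i − G^NE + (Σα_i)·G^NE = 82 + 5.88·59 = 428.92.
Planner: ∂(Σu_j)/∂c_i = Σα_j − 1 = 5.88 > 0, so everyone contributes w_i; G^SO = 82, W^SO = 82 + 5.88·82 = 564.16.
Deadweight loss = 135.24.

135.24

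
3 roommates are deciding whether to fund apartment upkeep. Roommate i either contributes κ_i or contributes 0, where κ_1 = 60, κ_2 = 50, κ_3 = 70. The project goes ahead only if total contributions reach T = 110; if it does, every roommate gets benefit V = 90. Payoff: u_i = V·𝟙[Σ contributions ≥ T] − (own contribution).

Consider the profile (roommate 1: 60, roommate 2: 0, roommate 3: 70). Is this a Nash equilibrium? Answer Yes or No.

Yes

Total = 130 ≥ 110: provided.
Roommate 1 (pledges 60, payoff 30): dropping to 0 → total 70, payoff 0. No gain.
Roommate 2 (pledges 0, payoff 90): pledging 50 → total 180, payoff 40. No gain.
Roommate 3 (pledges 70, payoff 20): dropping to 0 → total 60, payoff 0. No gain.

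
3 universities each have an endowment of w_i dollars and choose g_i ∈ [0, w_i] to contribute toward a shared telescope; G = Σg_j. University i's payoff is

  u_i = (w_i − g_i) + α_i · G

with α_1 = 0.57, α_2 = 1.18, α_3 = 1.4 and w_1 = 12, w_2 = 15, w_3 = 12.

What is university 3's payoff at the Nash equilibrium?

∂u_i/∂g_i = α_i − 1, so university i contributes w_i if α_i > 1, else 0.
α_i > 1 for i ∈ {2, 3}; NE contributions (0, 15, 12), G = 27.
u_3 = (12 − 12) + 1.4·27 = 37.8.

37.8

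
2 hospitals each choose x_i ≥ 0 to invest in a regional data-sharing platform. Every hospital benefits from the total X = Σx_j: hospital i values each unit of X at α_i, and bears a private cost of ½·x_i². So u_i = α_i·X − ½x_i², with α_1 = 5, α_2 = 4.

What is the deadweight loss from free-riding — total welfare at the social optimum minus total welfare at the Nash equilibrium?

Hospital i's FOC: ∂u_i/∂x_i = α_i − x_i = 0, so x_i* = α_i.
NE contributions = (5, 4); X = 9.
W^NE = (Σα)·X − ½Σα_i² = 9² − ½·41 = 60.5.
Planner sets x_i = Σα_j = 9 for every i, so X^SO = 2·9 = 18.
W^SO = (Σα)·X^SO − ½·2·(Σα)² = (2/2)·9² = 81.
Deadweight loss = W^SO − W^NE = 20.5.

20.5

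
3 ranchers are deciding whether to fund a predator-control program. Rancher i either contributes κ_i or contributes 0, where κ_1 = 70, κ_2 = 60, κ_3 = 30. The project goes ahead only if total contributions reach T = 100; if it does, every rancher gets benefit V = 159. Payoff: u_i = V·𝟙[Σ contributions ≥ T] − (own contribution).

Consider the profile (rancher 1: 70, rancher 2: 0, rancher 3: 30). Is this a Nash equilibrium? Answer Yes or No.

Total = 100 ≥ 100: provided.
Rancher 1 (pledges 70, payoff 89): dropping to 0 → total 30, payoff 0. No gain.
Rancher 2 (pledges 0, payoff 159): pledging 60 → total 160, payoff 99. No gain.
Rancher 3 (pledges 30, payoff 129): dropping to 0 → total 70, payoff 0. No gain.

Yes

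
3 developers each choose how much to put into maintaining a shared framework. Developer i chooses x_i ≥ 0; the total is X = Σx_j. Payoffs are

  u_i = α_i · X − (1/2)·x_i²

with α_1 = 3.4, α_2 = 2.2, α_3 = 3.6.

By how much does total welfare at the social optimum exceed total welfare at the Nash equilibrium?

Developer i's FOC: ∂u_i/∂x_i = α_i − x_i = 0, so x_i* = α_i.
NE contributions = (3.4, 2.2, 3.6); X = 9.2.
W^NE = (Σα)·X − ½Σα_i² = 9.2² − ½·29.36 = 69.96.
Planner sets x_i = Σα_j = 9.2 for every i, so X^SO = 3·9.2 = 27.6.
W^SO = (Σα)·X^SO − ½·3·(Σα)² = (3/2)·9.2² = 126.96.
Deadweight loss = W^SO − W^NE = 57.

57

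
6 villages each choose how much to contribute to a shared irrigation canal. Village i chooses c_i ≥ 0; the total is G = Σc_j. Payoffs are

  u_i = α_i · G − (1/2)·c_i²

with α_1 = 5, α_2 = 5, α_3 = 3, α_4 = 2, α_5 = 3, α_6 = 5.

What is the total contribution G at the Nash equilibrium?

Village i's FOC: ∂u_i/∂c_i = α_i − c_i = 0, so c_i* = α_i.
NE contributions = (5, 5, 3, 2, 3, 5); G = 23.

23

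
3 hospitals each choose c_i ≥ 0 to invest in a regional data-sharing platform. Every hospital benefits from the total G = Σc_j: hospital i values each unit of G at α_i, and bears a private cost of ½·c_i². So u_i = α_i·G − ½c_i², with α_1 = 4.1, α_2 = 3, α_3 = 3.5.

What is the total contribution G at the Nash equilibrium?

Hospital i's FOC: ∂u_i/∂c_i = α_i − c_i = 0, so c_i* = α_i.
NE contributions = (4.1, 3, 3.5); G = 10.6.

10.6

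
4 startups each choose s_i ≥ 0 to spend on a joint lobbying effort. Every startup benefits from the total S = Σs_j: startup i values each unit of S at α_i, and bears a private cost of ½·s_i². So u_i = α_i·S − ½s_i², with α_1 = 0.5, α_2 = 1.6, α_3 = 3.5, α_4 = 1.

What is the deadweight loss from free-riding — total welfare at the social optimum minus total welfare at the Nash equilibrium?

51.59

Startup i's FOC: ∂u_i/∂s_i = α_i − s_i = 0, so s_i* = α_i.
NE contributions = (0.5, 1.6, 3.5, 1); S = 6.6.
W^NE = (Σα)·S − ½Σα_i² = 6.6² − ½·16.06 = 35.53.
Planner sets s_i = Σα_j = 6.6 for every i, so S^SO = 4·6.6 = 26.4.
W^SO = (Σα)·S^SO − ½·4·(Σα)² = (4/2)·6.6² = 87.12.
Deadweight loss = W^SO − W^NE = 51.59.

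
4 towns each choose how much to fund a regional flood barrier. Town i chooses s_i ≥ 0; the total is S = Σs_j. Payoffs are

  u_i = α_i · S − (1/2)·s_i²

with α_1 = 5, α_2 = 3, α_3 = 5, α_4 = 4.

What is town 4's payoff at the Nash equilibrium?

Town i's FOC: ∂u_i/∂s_i = α_i − s_i = 0, so s_i* = α_i.
NE contributions = (5, 3, 5, 4); S = 17.
u_4 = α_4·S − ½·(s_4)² = 4·17 − ½·4² = 60.

60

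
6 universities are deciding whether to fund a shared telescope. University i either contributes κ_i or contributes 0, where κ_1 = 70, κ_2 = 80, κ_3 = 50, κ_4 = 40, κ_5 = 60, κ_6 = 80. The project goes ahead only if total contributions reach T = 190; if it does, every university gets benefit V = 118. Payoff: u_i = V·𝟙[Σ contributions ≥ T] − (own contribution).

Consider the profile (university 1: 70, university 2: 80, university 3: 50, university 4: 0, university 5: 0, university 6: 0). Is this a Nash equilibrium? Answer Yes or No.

Total = 200 ≥ 190: provided.
University 1 (pledges 70, payoff 48): dropping to 0 → total 130, payoff 0. No gain.
University 2 (pledges 80, payoff 38): dropping to 0 → total 120, payoff 0. No gain.
University 3 (pledges 50, payoff 68): dropping to 0 → total 150, payoff 0. No gain.
University 4 (pledges 0, payoff 118): pledging 40 → total 240, payoff 78. No gain.
University 5 (pledges 0, payoff 118): pledging 60 → total 260, payoff 58. No gain.
University 6 (pledges 0, payoff 118): pledging 80 → total 280, payoff 38. No gain.

Yes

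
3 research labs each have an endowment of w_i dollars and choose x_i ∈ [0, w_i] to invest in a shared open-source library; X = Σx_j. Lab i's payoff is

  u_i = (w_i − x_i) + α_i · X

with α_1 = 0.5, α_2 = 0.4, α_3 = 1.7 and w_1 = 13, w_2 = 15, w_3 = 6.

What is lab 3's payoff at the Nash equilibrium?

∂u_i/∂x_i = α_i − 1, so lab i contributes w_i if α_i > 1, else 0.
α_i > 1 for i ∈ {3}; NE contributions (0, 0, 6), X = 6.
u_3 = (6 − 6) + 1.7·6 = 10.2.

10.2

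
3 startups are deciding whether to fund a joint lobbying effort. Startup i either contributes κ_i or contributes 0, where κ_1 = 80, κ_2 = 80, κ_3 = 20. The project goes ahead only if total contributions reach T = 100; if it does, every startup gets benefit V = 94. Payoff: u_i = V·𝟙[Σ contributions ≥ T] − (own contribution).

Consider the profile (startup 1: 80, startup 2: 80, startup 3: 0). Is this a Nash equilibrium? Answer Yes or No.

Yes

Total = 160 ≥ 100: provided.
Startup 1 (pledges 80, payoff 14): dropping to 0 → total 80, payoff 0. No gain.
Startup 2 (pledges 80, payoff 14): dropping to 0 → total 80, payoff 0. No gain.
Startup 3 (pledges 0, payoff 94): pledging 20 → total 180, payoff 74. No gain.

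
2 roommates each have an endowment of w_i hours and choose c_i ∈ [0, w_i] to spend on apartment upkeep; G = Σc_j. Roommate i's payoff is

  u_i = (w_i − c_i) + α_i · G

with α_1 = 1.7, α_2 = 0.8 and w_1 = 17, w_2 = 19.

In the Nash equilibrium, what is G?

17

∂u_i/∂c_i = α_i − 1, so roommate i contributes w_i if α_i > 1, else 0.
α_i > 1 for i ∈ {1}; NE contributions (17, 0), G = 17.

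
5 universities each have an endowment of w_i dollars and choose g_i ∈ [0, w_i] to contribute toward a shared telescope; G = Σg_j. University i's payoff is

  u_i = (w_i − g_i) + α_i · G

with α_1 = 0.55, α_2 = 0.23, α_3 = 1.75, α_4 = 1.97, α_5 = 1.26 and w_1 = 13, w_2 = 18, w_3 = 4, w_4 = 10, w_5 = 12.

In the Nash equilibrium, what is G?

∂u_i/∂g_i = α_i − 1, so university i contributes w_i if α_i > 1, else 0.
α_i > 1 for i ∈ {3, 4, 5}; NE contributions (0, 0, 4, 10, 12), G = 26.

26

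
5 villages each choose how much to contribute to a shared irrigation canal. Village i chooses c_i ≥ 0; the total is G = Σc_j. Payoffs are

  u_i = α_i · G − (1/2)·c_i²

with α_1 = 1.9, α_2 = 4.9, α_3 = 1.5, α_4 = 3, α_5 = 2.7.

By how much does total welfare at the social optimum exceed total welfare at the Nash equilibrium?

317.08

Village i's FOC: ∂u_i/∂c_i = α_i − c_i = 0, so c_i* = α_i.
NE contributions = (1.9, 4.9, 1.5, 3, 2.7); G = 14.
W^NE = (Σα)·G − ½Σα_i² = 14² − ½·46.16 = 172.92.
Planner sets c_i = Σα_j = 14 for every i, so G^SO = 5·14 = 70.
W^SO = (Σα)·G^SO − ½·5·(Σα)² = (5/2)·14² = 490.
Deadweight loss = W^SO − W^NE = 317.08.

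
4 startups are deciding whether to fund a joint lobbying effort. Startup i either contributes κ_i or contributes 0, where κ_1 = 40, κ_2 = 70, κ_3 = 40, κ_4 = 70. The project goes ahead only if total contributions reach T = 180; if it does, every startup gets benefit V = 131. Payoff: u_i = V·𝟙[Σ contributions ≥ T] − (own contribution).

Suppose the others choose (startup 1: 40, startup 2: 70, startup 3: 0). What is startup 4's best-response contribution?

70

Others' total = 110. Contributing 70 brings total to 180 ≥ 180: gain V − κ_4 = 61.
Best response: 70.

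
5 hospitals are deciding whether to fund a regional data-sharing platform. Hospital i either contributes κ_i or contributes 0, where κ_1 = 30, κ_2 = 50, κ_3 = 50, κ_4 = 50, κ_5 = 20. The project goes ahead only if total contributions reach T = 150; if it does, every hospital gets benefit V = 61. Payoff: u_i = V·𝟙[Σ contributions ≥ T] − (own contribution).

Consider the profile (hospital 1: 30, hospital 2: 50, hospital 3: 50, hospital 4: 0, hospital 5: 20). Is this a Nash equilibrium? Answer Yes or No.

Total = 150 ≥ 150: provided.
Hospital 1 (pledges 30, payoff 31): dropping to 0 → total 120, payoff 0. No gain.
Hospital 2 (pledges 50, payoff 11): dropping to 0 → total 100, payoff 0. No gain.
Hospital 3 (pledges 50, payoff 11): dropping to 0 → total 100, payoff 0. No gain.
Hospital 4 (pledges 0, payoff 61): pledging 50 → total 200, payoff 11. No gain.
Hospital 5 (pledges 20, payoff 41): dropping to 0 → total 130, payoff 0. No gain.

Yes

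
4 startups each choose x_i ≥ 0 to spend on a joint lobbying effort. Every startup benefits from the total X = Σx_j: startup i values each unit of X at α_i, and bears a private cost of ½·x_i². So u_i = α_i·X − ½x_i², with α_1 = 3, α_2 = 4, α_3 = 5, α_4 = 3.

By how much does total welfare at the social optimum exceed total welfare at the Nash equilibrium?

Startup i's FOC: ∂u_i/∂x_i = α_i − x_i = 0, so x_i* = α_i.
NE contributions = (3, 4, 5, 3); X = 15.
W^NE = (Σα)·X − ½Σα_i² = 15² − ½·59 = 195.5.
Planner sets x_i = Σα_j = 15 for every i, so X^SO = 4·15 = 60.
W^SO = (Σα)·X^SO − ½·4·(Σα)² = (4/2)·15² = 450.
Deadweight loss = W^SO − W^NE = 254.5.

254.5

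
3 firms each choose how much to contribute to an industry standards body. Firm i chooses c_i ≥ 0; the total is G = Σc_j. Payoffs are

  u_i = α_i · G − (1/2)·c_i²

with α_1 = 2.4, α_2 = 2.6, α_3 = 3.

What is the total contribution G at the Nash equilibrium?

Firm i's FOC: ∂u_i/∂c_i = α_i − c_i = 0, so c_i* = α_i.
NE contributions = (2.4, 2.6, 3); G = 8.

8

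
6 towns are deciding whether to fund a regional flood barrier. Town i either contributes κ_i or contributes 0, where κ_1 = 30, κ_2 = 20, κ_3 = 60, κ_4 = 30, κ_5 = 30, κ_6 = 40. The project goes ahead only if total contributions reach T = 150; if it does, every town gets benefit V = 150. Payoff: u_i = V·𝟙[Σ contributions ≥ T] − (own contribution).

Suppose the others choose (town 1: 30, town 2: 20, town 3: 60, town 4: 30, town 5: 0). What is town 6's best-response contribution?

40

Others' total = 140. Contributing 40 brings total to 180 ≥ 150: gain V − κ_6 = 110.
Best response: 40.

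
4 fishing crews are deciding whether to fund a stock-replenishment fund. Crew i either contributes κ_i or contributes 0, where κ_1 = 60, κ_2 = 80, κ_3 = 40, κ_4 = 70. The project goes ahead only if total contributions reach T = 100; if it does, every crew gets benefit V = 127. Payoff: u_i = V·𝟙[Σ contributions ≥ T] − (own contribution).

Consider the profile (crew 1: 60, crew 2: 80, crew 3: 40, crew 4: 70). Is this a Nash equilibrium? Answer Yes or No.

No

Total = 250 ≥ 100: provided.
Crew 1 (pledges 60, payoff 67): dropping to 0 → total 190, payoff 127. Profitable deviation.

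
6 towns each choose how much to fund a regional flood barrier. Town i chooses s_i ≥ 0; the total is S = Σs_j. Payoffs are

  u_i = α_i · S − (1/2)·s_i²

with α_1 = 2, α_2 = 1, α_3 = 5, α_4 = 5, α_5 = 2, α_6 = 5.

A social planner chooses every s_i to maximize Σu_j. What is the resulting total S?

120

Planner FOC: ∂(Σu_j)/∂s_i = (Σα_j) − s_i = 0, so s_i^SO = Σα_j = 20 for every i; S^SO = 120.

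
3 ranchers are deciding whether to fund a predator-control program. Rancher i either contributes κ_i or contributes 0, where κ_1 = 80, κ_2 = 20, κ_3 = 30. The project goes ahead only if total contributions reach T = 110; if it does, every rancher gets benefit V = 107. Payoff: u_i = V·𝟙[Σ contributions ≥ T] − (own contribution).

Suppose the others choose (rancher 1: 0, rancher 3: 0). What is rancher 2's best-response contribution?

Others' total = 0. Even contributing 20 gives 20 < 110: no benefit either way.
Best response: 0.

0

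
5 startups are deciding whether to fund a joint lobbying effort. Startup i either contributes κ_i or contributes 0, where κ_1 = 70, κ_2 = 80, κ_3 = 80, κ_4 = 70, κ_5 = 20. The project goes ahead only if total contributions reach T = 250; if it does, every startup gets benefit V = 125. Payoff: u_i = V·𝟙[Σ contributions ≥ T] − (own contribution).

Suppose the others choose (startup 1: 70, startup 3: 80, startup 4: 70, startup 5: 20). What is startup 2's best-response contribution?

Others' total = 240. Contributing 80 brings total to 320 ≥ 250: gain V − κ_2 = 45.
Best response: 80.

80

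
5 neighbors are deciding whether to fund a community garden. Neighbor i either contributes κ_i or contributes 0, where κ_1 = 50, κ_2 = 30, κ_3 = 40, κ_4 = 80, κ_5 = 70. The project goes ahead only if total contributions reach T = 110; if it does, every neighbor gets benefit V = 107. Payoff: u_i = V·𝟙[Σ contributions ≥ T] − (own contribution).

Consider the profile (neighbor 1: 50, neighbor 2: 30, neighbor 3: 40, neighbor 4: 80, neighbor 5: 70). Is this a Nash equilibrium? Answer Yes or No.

No

Total = 270 ≥ 110: provided.
Neighbor 1 (pledges 50, payoff 57): dropping to 0 → total 220, payoff 107. Profitable deviation.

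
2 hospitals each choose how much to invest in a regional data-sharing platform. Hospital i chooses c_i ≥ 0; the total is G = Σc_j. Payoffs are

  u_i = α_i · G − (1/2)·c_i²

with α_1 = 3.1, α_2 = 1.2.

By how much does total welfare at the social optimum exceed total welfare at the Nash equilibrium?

5.525

Hospital i's FOC: ∂u_i/∂c_i = α_i − c_i = 0, so c_i* = α_i.
NE contributions = (3.1, 1.2); G = 4.3.
W^NE = (Σα)·G − ½Σα_i² = 4.3² − ½·11.05 = 12.965.
Planner sets c_i = Σα_j = 4.3 for every i, so G^SO = 2·4.3 = 8.6.
W^SO = (Σα)·G^SO − ½·2·(Σα)² = (2/2)·4.3² = 18.49.
Deadweight loss = W^SO − W^NE = 5.525.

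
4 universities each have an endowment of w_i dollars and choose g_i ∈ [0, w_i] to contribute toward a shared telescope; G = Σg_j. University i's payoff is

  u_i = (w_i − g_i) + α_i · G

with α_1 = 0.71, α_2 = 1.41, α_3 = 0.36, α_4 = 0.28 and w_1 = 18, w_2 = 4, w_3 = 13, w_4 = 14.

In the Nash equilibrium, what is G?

4

∂u_i/∂g_i = α_i − 1, so university i contributes w_i if α_i > 1, else 0.
α_i > 1 for i ∈ {2}; NE contributions (0, 4, 0, 0), G = 4.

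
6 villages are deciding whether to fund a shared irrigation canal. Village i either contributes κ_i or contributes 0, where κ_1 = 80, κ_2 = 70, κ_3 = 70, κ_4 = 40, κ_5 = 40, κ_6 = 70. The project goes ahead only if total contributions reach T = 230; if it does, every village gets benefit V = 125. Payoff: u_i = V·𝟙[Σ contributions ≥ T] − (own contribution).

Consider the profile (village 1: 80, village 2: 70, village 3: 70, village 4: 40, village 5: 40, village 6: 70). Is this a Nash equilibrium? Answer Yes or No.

No

Total = 370 ≥ 230: provided.
Village 1 (pledges 80, payoff 45): dropping to 0 → total 290, payoff 125. Profitable deviation.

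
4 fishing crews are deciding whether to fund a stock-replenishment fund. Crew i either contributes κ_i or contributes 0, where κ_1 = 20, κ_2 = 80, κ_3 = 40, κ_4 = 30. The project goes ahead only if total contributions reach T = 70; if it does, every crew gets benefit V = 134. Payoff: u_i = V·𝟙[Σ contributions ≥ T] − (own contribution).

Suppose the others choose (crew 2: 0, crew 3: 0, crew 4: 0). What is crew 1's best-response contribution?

0

Others' total = 0. Even contributing 20 gives 20 < 70: no benefit either way.
Best response: 0.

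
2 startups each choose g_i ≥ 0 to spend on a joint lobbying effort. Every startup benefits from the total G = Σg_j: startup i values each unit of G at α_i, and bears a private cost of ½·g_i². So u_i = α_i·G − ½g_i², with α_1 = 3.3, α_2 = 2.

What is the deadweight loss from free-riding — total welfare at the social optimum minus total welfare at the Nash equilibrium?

Startup i's FOC: ∂u_i/∂g_i = α_i − g_i = 0, so g_i* = α_i.
NE contributions = (3.3, 2); G = 5.3.
W^NE = (Σα)·G − ½Σα_i² = 5.3² − ½·14.89 = 20.645.
Planner sets g_i = Σα_j = 5.3 for every i, so G^SO = 2·5.3 = 10.6.
W^SO = (Σα)·G^SO − ½·2·(Σα)² = (2/2)·5.3² = 28.09.
Deadweight loss = W^SO − W^NE = 7.445.

7.445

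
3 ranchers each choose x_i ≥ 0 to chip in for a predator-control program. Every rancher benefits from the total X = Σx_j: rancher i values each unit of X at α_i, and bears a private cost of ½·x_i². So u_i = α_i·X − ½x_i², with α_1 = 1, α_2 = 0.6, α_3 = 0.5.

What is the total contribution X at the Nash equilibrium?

2.1

Rancher i's FOC: ∂u_i/∂x_i = α_i − x_i = 0, so x_i* = α_i.
NE contributions = (1, 0.6, 0.5); X = 2.1.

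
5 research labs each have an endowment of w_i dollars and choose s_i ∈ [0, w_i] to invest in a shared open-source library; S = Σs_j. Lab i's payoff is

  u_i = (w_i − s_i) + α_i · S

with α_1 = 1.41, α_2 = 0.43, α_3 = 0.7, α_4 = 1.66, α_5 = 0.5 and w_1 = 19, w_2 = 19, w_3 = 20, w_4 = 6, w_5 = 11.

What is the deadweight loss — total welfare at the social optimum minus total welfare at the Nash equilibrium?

185

∂u_i/∂s_i = α_i − 1, so lab i contributes w_i if α_i > 1, else 0.
α_i > 1 for i ∈ {1, 4}; NE contributions (19, 0, 0, 6, 0), S = 25.
W^NE = Σw_i − S^NE + (Σα_i)·S^NE = 75 + 3.7·25 = 167.5.
Planner: ∂(Σu_j)/∂s_i = Σα_j − 1 = 3.7 > 0, so everyone contributes w_i; S^SO = 75, W^SO = 75 + 3.7·75 = 352.5.
Deadweight loss = 185.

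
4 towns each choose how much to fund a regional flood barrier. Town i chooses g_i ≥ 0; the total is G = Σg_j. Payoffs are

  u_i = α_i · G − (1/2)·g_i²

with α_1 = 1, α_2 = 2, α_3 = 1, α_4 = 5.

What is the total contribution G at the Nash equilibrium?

Town i's FOC: ∂u_i/∂g_i = α_i − g_i = 0, so g_i* = α_i.
NE contributions = (1, 2, 1, 5); G = 9.

9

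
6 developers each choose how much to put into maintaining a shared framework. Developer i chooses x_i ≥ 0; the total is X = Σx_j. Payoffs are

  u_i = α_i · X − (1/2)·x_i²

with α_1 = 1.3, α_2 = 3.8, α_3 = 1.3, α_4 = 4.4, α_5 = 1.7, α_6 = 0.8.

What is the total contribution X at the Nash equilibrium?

13.3

Developer i's FOC: ∂u_i/∂x_i = α_i − x_i = 0, so x_i* = α_i.
NE contributions = (1.3, 3.8, 1.3, 4.4, 1.7, 0.8); X = 13.3.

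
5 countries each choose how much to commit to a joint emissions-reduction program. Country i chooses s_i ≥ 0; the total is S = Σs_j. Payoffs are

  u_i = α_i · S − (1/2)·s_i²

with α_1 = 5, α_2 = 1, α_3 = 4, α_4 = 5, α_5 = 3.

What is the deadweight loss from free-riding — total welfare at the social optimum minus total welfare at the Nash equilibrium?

Country i's FOC: ∂u_i/∂s_i = α_i − s_i = 0, so s_i* = α_i.
NE contributions = (5, 1, 4, 5, 3); S = 18.
W^NE = (Σα)·S − ½Σα_i² = 18² − ½·76 = 286.
Planner sets s_i = Σα_j = 18 for every i, so S^SO = 5·18 = 90.
W^SO = (Σα)·S^SO − ½·5·(Σα)² = (5/2)·18² = 810.
Deadweight loss = W^SO − W^NE = 524.

524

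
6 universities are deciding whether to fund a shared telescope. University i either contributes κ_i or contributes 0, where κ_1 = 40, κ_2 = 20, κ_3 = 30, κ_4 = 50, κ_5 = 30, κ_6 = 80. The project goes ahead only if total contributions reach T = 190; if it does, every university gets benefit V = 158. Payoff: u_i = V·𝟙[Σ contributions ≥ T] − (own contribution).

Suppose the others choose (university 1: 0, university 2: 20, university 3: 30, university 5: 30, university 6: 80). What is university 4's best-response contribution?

50

Others' total = 160. Contributing 50 brings total to 210 ≥ 190: gain V − κ_4 = 108.
Best response: 50.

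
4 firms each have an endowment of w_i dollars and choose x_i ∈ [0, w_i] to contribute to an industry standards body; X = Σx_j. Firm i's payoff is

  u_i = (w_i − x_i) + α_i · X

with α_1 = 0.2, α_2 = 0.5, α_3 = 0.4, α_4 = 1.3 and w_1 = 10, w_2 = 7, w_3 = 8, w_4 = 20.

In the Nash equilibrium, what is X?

∂u_i/∂x_i = α_i − 1, so firm i contributes w_i if α_i > 1, else 0.
α_i > 1 for i ∈ {4}; NE contributions (0, 0, 0, 20), X = 20.

20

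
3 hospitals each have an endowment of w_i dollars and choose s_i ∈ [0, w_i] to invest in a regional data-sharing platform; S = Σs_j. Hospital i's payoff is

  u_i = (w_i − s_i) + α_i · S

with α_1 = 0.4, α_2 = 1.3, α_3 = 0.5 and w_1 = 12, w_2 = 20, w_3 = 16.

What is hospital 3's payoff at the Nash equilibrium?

∂u_i/∂s_i = α_i − 1, so hospital i contributes w_i if α_i > 1, else 0.
α_i > 1 for i ∈ {2}; NE contributions (0, 20, 0), S = 20.
u_3 = (16 − 0) + 0.5·20 = 26.

26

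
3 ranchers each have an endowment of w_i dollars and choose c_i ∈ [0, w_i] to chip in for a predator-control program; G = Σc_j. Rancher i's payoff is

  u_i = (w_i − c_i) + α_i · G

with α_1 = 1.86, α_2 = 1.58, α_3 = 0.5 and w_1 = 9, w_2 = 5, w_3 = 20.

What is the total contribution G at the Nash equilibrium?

14

∂u_i/∂c_i = α_i − 1, so rancher i contributes w_i if α_i > 1, else 0.
α_i > 1 for i ∈ {1, 2}; NE contributions (9, 5, 0), G = 14.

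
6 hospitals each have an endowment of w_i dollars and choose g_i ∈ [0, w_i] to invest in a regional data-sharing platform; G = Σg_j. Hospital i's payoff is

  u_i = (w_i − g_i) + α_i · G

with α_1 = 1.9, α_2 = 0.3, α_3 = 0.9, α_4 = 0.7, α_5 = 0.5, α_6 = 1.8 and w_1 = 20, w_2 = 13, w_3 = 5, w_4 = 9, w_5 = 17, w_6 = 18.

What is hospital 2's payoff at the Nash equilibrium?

24.4

∂u_i/∂g_i = α_i − 1, so hospital i contributes w_i if α_i > 1, else 0.
α_i > 1 for i ∈ {1, 6}; NE contributions (20, 0, 0, 0, 0, 18), G = 38.
u_2 = (13 − 0) + 0.3·38 = 24.4.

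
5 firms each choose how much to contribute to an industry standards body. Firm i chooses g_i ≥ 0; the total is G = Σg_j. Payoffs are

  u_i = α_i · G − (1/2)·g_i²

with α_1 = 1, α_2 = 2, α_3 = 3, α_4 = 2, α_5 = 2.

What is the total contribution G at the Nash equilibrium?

10

Firm i's FOC: ∂u_i/∂g_i = α_i − g_i = 0, so g_i* = α_i.
NE contributions = (1, 2, 3, 2, 2); G = 10.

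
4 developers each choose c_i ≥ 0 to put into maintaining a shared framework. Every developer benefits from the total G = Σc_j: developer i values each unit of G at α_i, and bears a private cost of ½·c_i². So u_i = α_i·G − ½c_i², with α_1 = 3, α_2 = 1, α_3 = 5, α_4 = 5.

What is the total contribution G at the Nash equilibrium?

14

Developer i's FOC: ∂u_i/∂c_i = α_i − c_i = 0, so c_i* = α_i.
NE contributions = (3, 1, 5, 5); G = 14.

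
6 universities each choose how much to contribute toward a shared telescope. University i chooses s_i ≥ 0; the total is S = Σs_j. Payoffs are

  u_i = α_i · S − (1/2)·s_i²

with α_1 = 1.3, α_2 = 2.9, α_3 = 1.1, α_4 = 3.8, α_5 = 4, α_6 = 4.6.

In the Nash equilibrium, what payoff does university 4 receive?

University i's FOC: ∂u_i/∂s_i = α_i − s_i = 0, so s_i* = α_i.
NE contributions = (1.3, 2.9, 1.1, 3.8, 4, 4.6); S = 17.7.
u_4 = α_4·S − ½·(s_4)² = 3.8·17.7 − ½·3.8² = 60.04.

60.04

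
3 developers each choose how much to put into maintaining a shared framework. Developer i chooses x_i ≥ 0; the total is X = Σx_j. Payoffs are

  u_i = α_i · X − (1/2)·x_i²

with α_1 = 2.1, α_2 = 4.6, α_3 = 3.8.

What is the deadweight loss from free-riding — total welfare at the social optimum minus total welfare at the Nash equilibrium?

Developer i's FOC: ∂u_i/∂x_i = α_i − x_i = 0, so x_i* = α_i.
NE contributions = (2.1, 4.6, 3.8); X = 10.5.
W^NE = (Σα)·X − ½Σα_i² = 10.5² − ½·40.01 = 90.245.
Planner sets x_i = Σα_j = 10.5 for every i, so X^SO = 3·10.5 = 31.5.
W^SO = (Σα)·X^SO − ½·3·(Σα)² = (3/2)·10.5² = 165.375.
Deadweight loss = W^SO − W^NE = 75.13.

75.13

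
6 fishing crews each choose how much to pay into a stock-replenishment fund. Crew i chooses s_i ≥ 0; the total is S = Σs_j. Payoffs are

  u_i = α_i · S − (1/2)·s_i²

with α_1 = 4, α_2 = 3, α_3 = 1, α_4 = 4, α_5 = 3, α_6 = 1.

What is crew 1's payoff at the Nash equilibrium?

56

Crew i's FOC: ∂u_i/∂s_i = α_i − s_i = 0, so s_i* = α_i.
NE contributions = (4, 3, 1, 4, 3, 1); S = 16.
u_1 = α_1·S − ½·(s_1)² = 4·16 − ½·4² = 56.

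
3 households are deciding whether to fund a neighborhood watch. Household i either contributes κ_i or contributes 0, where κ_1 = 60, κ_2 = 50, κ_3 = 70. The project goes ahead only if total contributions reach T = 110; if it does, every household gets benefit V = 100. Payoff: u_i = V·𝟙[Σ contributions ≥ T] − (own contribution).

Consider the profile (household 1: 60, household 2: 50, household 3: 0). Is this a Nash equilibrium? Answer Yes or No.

Total = 110 ≥ 110: provided.
Household 1 (pledges 60, payoff 40): dropping to 0 → total 50, payoff 0. No gain.
Household 2 (pledges 50, payoff 50): dropping to 0 → total 60, payoff 0. No gain.
Household 3 (pledges 0, payoff 100): pledging 70 → total 180, payoff 30. No gain.

Yes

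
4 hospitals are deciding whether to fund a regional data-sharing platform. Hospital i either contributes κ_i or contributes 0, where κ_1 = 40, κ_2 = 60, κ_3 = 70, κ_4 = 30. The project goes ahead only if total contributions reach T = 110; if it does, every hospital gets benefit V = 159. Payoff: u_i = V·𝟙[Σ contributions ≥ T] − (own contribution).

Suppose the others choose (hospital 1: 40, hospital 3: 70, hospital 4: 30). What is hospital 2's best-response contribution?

0

Others' total = 140 ≥ 110; contributing adds cost 60 for no extra benefit.
Best response: 0.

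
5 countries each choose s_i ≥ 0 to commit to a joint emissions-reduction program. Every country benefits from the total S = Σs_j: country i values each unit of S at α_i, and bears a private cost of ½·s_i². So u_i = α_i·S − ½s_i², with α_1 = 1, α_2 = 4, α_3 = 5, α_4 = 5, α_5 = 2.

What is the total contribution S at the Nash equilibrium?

Country i's FOC: ∂u_i/∂s_i = α_i − s_i = 0, so s_i* = α_i.
NE contributions = (1, 4, 5, 5, 2); S = 17.

17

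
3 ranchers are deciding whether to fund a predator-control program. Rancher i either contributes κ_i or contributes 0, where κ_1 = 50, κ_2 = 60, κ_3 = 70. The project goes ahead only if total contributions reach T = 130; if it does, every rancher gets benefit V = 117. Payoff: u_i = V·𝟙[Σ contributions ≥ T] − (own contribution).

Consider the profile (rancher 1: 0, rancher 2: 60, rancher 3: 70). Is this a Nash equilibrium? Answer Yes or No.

Total = 130 ≥ 130: provided.
Rancher 1 (pledges 0, payoff 117): pledging 50 → total 180, payoff 67. No gain.
Rancher 2 (pledges 60, payoff 57): dropping to 0 → total 70, payoff 0. No gain.
Rancher 3 (pledges 70, payoff 47): dropping to 0 → total 60, payoff 0. No gain.

Yes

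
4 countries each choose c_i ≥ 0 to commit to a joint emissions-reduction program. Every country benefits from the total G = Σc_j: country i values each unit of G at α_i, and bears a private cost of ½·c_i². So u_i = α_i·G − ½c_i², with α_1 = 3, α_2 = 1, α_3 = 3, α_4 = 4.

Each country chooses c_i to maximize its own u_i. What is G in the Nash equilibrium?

Country i's FOC: ∂u_i/∂c_i = α_i − c_i = 0, so c_i* = α_i.
NE contributions = (3, 1, 3, 4); G = 11.

11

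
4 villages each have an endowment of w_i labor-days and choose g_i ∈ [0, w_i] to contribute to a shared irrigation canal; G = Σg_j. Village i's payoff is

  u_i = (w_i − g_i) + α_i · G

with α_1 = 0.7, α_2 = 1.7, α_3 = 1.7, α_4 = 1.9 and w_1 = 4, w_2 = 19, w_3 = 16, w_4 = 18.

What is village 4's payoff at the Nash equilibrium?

100.7

∂u_i/∂g_i = α_i − 1, so village i contributes w_i if α_i > 1, else 0.
α_i > 1 for i ∈ {2, 3, 4}; NE contributions (0, 19, 16, 18), G = 53.
u_4 = (18 − 18) + 1.9·53 = 100.7.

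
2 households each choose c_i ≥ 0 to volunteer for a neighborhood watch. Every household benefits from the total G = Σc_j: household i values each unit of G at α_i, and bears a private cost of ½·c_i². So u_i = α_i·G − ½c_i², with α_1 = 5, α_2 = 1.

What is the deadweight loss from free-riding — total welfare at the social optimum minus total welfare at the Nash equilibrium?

13

Household i's FOC: ∂u_i/∂c_i = α_i − c_i = 0, so c_i* = α_i.
NE contributions = (5, 1); G = 6.
W^NE = (Σα)·G − ½Σα_i² = 6² − ½·26 = 23.
Planner sets c_i = Σα_j = 6 for every i, so G^SO = 2·6 = 12.
W^SO = (Σα)·G^SO − ½·2·(Σα)² = (2/2)·6² = 36.
Deadweight loss = W^SO − W^NE = 13.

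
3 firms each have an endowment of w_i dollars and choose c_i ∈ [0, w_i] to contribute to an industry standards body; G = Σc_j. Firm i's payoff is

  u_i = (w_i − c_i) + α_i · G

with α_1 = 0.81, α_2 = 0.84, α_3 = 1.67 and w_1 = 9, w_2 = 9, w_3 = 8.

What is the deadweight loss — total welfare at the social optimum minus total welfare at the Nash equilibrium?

41.76

∂u_i/∂c_i = α_i − 1, so firm i contributes w_i if α_i > 1, else 0.
α_i > 1 for i ∈ {3}; NE contributions (0, 0, 8), G = 8.
W^NE = Σw_i − G^NE + (Σα_i)·G^NE = 26 + 2.32·8 = 44.56.
Planner: ∂(Σu_j)/∂c_i = Σα_j − 1 = 2.32 > 0, so everyone contributes w_i; G^SO = 26, W^SO = 26 + 2.32·26 = 86.32.
Deadweight loss = 41.76.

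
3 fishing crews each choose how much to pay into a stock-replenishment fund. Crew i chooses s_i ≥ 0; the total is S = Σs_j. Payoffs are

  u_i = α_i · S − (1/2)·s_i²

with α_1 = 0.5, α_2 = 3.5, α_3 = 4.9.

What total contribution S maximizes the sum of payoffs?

Planner FOC: ∂(Σu_j)/∂s_i = (Σα_j) − s_i = 0, so s_i^SO = Σα_j = 8.9 for every i; S^SO = 26.7.

26.7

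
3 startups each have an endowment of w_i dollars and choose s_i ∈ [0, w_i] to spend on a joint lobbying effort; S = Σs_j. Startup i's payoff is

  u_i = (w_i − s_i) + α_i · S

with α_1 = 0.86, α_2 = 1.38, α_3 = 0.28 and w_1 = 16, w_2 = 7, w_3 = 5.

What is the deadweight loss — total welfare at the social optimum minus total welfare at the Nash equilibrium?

∂u_i/∂s_i = α_i − 1, so startup i contributes w_i if α_i > 1, else 0.
α_i > 1 for i ∈ {2}; NE contributions (0, 7, 0), S = 7.
W^NE = Σw_i − S^NE + (Σα_i)·S^NE = 28 + 1.52·7 = 38.64.
Planner: ∂(Σu_j)/∂s_i = Σα_j − 1 = 1.52 > 0, so everyone contributes w_i; S^SO = 28, W^SO = 28 + 1.52·28 = 70.56.
Deadweight loss = 31.92.

31.92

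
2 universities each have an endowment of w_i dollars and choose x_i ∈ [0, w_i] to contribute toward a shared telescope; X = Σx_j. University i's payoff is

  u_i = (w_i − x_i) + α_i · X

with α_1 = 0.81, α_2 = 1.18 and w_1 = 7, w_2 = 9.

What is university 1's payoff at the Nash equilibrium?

∂u_i/∂x_i = α_i − 1, so university i contributes w_i if α_i > 1, else 0.
α_i > 1 for i ∈ {2}; NE contributions (0, 9), X = 9.
u_1 = (7 − 0) + 0.81·9 = 14.29.

14.29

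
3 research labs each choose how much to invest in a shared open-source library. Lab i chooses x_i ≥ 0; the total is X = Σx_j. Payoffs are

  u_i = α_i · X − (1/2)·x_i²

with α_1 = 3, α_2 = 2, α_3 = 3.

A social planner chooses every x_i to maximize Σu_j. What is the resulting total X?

24

Planner FOC: ∂(Σu_j)/∂x_i = (Σα_j) − x_i = 0, so x_i^SO = Σα_j = 8 for every i; X^SO = 24.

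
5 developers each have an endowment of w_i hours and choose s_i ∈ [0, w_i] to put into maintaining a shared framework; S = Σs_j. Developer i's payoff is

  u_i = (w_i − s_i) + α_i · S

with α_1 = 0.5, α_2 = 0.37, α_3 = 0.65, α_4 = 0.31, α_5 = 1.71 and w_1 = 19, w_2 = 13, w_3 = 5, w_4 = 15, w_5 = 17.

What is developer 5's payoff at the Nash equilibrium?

29.07

∂u_i/∂s_i = α_i − 1, so developer i contributes w_i if α_i > 1, else 0.
α_i > 1 for i ∈ {5}; NE contributions (0, 0, 0, 0, 17), S = 17.
u_5 = (17 − 17) + 1.71·17 = 29.07.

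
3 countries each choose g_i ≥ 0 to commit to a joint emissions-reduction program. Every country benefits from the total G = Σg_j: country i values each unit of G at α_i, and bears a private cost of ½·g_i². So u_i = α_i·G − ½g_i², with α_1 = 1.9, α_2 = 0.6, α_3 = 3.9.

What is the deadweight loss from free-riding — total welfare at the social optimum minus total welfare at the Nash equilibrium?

Country i's FOC: ∂u_i/∂g_i = α_i − g_i = 0, so g_i* = α_i.
NE contributions = (1.9, 0.6, 3.9); G = 6.4.
W^NE = (Σα)·G − ½Σα_i² = 6.4² − ½·19.18 = 31.37.
Planner sets g_i = Σα_j = 6.4 for every i, so G^SO = 3·6.4 = 19.2.
W^SO = (Σα)·G^SO − ½·3·(Σα)² = (3/2)·6.4² = 61.44.
Deadweight loss = W^SO − W^NE = 30.07.

30.07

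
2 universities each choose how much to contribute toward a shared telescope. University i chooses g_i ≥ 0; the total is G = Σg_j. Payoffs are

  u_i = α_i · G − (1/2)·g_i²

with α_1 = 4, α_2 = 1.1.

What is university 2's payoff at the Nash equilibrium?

University i's FOC: ∂u_i/∂g_i = α_i − g_i = 0, so g_i* = α_i.
NE contributions = (4, 1.1); G = 5.1.
u_2 = α_2·G − ½·(g_2)² = 1.1·5.1 − ½·1.1² = 5.005.

5.005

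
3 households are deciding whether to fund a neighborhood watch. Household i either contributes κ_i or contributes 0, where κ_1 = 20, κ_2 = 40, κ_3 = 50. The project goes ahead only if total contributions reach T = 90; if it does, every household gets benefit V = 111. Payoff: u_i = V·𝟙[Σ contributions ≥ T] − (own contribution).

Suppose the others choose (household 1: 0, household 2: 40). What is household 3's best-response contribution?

50

Others' total = 40. Contributing 50 brings total to 90 ≥ 90: gain V − κ_3 = 61.
Best response: 50.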